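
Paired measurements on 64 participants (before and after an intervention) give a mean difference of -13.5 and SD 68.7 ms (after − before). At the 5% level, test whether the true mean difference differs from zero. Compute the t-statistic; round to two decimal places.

-1.57

H0: μ_d = 0; H1: μ_d ≠ 0 (paired t-test on the differences, two-sided).
t = d̄/(s_d/√n) = -13.5/(68.7/√64) = -1.57
df = n − 1 = 63
Two-sided p-value ≈ 0.121
Since p ≈ 0.121 > α = 0.05, fail to reject H0; the evidence is not statistically significant.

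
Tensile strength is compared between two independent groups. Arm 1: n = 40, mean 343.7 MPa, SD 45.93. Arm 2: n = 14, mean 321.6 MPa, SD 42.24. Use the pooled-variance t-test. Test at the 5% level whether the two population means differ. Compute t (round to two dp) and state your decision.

Let group 1 = arm 1, group 2 = arm 2. H0: μ_1 = μ_2; H1: μ_1 ≠ μ_2 (two-sample pooled-variance t-test, two-sided).
s_p² = [(40−1)·45.93² + (14−1)·42.24²]/(40+14−2) = 2028.23
t = (343.7 − 321.6)/√[2028.23·(1/40 + 1/14)] = 1.58
df = n₁ + n₂ − 2 = 52
Two-sided p-value ≈ 0.120
Since p ≈ 0.120 > α = 0.05, fail to reject H0; the evidence is not statistically significant.

t = 1.58; fail to reject H0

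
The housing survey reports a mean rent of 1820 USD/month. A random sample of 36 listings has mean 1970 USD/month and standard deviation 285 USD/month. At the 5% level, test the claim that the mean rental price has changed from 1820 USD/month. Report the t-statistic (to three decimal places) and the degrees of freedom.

H0: μ = 1820; H1: μ ≠ 1820 (one-sample t-test, two-sided).
t = (x̄ − μ₀)/(s/√n) = (1970 − 1820)/(285/√36) = 3.158
df = n − 1 = 35
Two-sided p-value ≈ 0.0033
Since p ≈ 0.0033 < α = 0.05, reject H0; the data support H1.

t = 3.158, df = 35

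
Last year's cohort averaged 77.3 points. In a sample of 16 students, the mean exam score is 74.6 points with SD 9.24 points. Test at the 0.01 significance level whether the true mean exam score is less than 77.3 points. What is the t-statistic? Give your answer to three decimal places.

H0: μ = 77.3; H1: μ < 77.3 (one-sample t-test, left-tailed).
t = (x̄ − μ₀)/(s/√n) = (74.6 − 77.3)/(9.24/√16) = -1.169
df = n − 1 = 15
p-value = P(T ≤ -1.169) ≈ 0.130
Since p ≈ 0.130 > α = 0.01, fail to reject H0; the evidence is not statistically significant.

-1.169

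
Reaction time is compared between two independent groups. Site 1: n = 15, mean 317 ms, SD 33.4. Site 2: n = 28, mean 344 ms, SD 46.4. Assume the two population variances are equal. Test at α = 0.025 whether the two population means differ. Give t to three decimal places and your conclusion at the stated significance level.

t = -1.990; fail to reject H0

Let group 1 = site 1, group 2 = site 2. H0: μ_1 = μ_2; H1: μ_1 ≠ μ_2 (two-sample pooled-variance t-test, two-sided).
s_p² = [(15−1)·33.4² + (28−1)·46.4²]/(15+28−2) = 1798.73
t = (317 − 344)/√[1798.73·(1/15 + 1/28)] = -1.990
df = n₁ + n₂ − 2 = 41
Two-sided p-value ≈ 0.053
Since p ≈ 0.053 > α = 0.025, fail to reject H0; the data do not provide sufficient evidence against H0.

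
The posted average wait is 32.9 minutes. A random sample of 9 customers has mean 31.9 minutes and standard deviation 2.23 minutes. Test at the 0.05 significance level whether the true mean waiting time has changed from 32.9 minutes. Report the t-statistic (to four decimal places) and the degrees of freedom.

H0: μ = 32.9; H1: μ ≠ 32.9 (one-sample t-test, two-sided).
t = (x̄ − μ₀)/(s/√n) = (31.9 − 32.9)/(2.23/√9) = -1.3453
df = n − 1 = 8
Two-sided p-value ≈ 0.2154
Since p ≈ 0.2154 > α = 0.05, fail to reject H0; the data do not provide sufficient evidence against H0.

t = -1.3453, df = 8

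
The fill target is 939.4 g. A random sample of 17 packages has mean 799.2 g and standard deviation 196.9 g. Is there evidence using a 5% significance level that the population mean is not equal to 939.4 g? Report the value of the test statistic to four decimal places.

-2.9358

H0: μ = 939.4; H1: μ ≠ 939.4 (one-sample t-test, two-sided).
t = (x̄ − μ₀)/(s/√n) = (799.2 − 939.4)/(196.9/√17) = -2.9358
df = n − 1 = 16
Two-sided p-value ≈ 0.0097
Since p ≈ 0.0097 < α = 0.05, reject H0; the evidence is statistically significant.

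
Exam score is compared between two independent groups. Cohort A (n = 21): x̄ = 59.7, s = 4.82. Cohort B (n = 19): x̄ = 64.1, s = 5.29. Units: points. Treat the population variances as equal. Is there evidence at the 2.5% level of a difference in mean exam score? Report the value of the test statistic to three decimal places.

Let group 1 = cohort A, group 2 = cohort B. H0: μ_1 = μ_2; H1: μ_1 ≠ μ_2 (two-sample pooled-variance t-test, two-sided).
s_p² = [(21−1)·4.82² + (19−1)·5.29²]/(21+19−2) = 25.4832
t = (59.7 − 64.1)/√[25.4832·(1/21 + 1/19)] = -2.753
df = n₁ + n₂ − 2 = 38
Two-sided p-value ≈ 0.009
Since p ≈ 0.009 < α = 0.025, reject H0; the data support H1.

-2.753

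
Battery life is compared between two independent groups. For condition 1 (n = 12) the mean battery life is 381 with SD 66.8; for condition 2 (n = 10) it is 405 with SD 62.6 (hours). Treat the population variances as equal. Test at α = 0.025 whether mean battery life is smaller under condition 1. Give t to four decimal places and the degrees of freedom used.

t = -0.8631, df = 20

Let group 1 = condition 1, group 2 = condition 2. H0: μ_1 = μ_2; H1: μ_1 < μ_2 (two-sample pooled-variance t-test, left-tailed).
s_p² = [(12−1)·66.8² + (10−1)·62.6²]/(12+10−2) = 4217.67
t = (381 − 405)/√[4217.67·(1/12 + 1/10)] = -0.8631
df = n₁ + n₂ − 2 = 20
p-value = P(T ≤ -0.8631) ≈ 0.1992
Since p ≈ 0.1992 > α = 0.025, fail to reject H0; the data do not provide sufficient evidence against H0.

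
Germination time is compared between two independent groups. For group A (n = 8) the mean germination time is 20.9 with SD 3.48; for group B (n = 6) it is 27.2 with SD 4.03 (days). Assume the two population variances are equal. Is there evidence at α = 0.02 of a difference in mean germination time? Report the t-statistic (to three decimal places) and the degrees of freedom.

Let group 1 = group A, group 2 = group B. H0: μ_1 = μ_2; H1: μ_1 ≠ μ_2 (two-sample pooled-variance t-test, two-sided).
s_p² = [(8−1)·3.48² + (6−1)·4.03²]/(8+6−2) = 13.8314
t = (20.9 − 27.2)/√[13.8314·(1/8 + 1/6)] = -3.137
df = n₁ + n₂ − 2 = 12
Two-sided p-value ≈ 0.0086
Since p ≈ 0.0086 < α = 0.02, reject H0; the evidence is statistically significant.

t = -3.137, df = 12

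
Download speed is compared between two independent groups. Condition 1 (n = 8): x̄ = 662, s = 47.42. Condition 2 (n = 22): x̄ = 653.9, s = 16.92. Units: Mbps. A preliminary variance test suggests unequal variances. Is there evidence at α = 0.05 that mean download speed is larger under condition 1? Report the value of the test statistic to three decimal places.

Let group 1 = condition 1, group 2 = condition 2. H0: μ_1 = μ_2; H1: μ_1 > μ_2 (Welch's two-sample t-test, right-tailed).
t = (x̄_1 − x̄_2)/√(s_1²/n_1 + s_2²/n_2) = (662 − 653.9)/√(47.42²/8 + 16.92²/22) = 0.472
Welch–Satterthwaite df ≈ 7.66
p-value = P(T ≥ 0.472) ≈ 0.3249
Since p ≈ 0.3249 > α = 0.05, fail to reject H0; the evidence is not statistically significant.

0.472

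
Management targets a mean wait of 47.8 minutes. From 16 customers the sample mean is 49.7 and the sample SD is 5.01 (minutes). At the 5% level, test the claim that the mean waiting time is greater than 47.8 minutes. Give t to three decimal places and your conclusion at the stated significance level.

H0: μ = 47.8; H1: μ > 47.8 (one-sample t-test, right-tailed).
t = (x̄ − μ₀)/(s/√n) = (49.7 − 47.8)/(5.01/√16) = 1.517
df = n − 1 = 15
p-value = P(T ≥ 1.517) ≈ 0.0750
Since p ≈ 0.0750 > α = 0.05, fail to reject H0; the data do not provide sufficient evidence against H0.

t = 1.517; fail to reject H0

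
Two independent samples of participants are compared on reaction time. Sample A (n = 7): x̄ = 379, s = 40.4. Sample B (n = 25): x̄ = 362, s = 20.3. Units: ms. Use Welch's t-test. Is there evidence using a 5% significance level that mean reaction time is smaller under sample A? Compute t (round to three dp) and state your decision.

Let group 1 = sample A, group 2 = sample B. H0: μ_1 = μ_2; H1: μ_1 < μ_2 (Welch's two-sample t-test, left-tailed).
t = (x̄_1 − x̄_2)/√(s_1²/n_1 + s_2²/n_2) = (379 − 362)/√(40.4²/7 + 20.3²/25) = 1.076
Welch–Satterthwaite df ≈ 6.87
p-value = P(T ≤ 1.076) ≈ 0.8409
Since p ≈ 0.8409 > α = 0.05, fail to reject H0; the data do not provide sufficient evidence against H0.

t = 1.076; fail to reject H0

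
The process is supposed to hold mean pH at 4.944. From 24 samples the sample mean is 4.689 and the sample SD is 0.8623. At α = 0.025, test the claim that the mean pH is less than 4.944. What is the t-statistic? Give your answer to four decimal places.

-1.4487

H0: μ = 4.944; H1: μ < 4.944 (one-sample t-test, left-tailed).
t = (x̄ − μ₀)/(s/√n) = (4.689 − 4.944)/(0.8623/√24) = -1.4487
df = n − 1 = 23
p-value = P(T ≤ -1.4487) ≈ 0.0805
Since p ≈ 0.0805 > α = 0.025, fail to reject H0; the evidence is not statistically significant.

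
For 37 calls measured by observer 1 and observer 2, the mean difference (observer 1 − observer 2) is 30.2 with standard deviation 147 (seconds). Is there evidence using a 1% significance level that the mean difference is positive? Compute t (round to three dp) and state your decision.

t = 1.250; fail to reject H0

H0: μ_d = 0; H1: μ_d > 0 (paired t-test on the differences, right-tailed).
t = d̄/(s_d/√n) = 30.2/(147/√37) = 1.250
df = n − 1 = 36
p-value = P(T ≥ 1.250) ≈ 0.1097
Since p ≈ 0.1097 > α = 0.01, fail to reject H0; the evidence is not statistically significant.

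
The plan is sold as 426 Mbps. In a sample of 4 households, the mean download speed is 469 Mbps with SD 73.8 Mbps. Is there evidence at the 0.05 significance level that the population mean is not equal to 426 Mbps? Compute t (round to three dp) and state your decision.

t = 1.165; fail to reject H0

H0: μ = 426; H1: μ ≠ 426 (one-sample t-test, two-sided).
t = (x̄ − μ₀)/(s/√n) = (469 − 426)/(73.8/√4) = 1.165
df = n − 1 = 3
Two-sided p-value ≈ 0.3281
Since p ≈ 0.3281 > α = 0.05, fail to reject H0; the data do not provide sufficient evidence against H0.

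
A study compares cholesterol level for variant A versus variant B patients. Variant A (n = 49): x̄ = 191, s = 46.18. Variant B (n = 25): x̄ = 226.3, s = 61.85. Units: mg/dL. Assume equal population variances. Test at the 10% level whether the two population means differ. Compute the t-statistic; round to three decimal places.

Let group 1 = variant A, group 2 = variant B. H0: μ_1 = μ_2; H1: μ_1 ≠ μ_2 (two-sample pooled-variance t-test, two-sided).
s_p² = [(49−1)·46.18² + (25−1)·61.85²]/(49+25−2) = 2696.87
t = (191 − 226.3)/√[2696.87·(1/49 + 1/25)] = -2.766
df = n₁ + n₂ − 2 = 72
Two-sided p-value ≈ 0.0072
Since p ≈ 0.0072 < α = 0.1, reject H0; the evidence is statistically significant.

-2.766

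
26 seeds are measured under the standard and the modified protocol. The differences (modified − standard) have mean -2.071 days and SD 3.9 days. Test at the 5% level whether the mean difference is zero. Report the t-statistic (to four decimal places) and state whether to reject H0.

H0: μ_d = 0; H1: μ_d ≠ 0 (paired t-test on the differences, two-sided).
t = d̄/(s_d/√n) = -2.071/(3.9/√26) = -2.7077
df = n − 1 = 25
Two-sided p-value ≈ 0.012
Since p ≈ 0.012 < α = 0.05, reject H0; the data support H1.

t = -2.7077; reject H0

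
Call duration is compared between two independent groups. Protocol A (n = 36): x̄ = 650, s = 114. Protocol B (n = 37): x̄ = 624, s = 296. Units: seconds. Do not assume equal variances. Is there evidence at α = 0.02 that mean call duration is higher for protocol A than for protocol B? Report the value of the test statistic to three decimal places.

Let group 1 = protocol A, group 2 = protocol B. H0: μ_1 = μ_2; H1: μ_1 > μ_2 (Welch's two-sample t-test, right-tailed).
t = (x̄_1 − x̄_2)/√(s_1²/n_1 + s_2²/n_2) = (650 − 624)/√(114²/36 + 296²/37) = 0.498
Welch–Satterthwaite df ≈ 46.70
p-value = P(T ≥ 0.498) ≈ 0.3105
Since p ≈ 0.3105 > α = 0.02, fail to reject H0; the evidence is not statistically significant.

0.498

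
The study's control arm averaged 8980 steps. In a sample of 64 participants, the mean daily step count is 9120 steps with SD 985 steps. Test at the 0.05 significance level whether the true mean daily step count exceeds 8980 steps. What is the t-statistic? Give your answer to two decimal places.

1.14

H0: μ = 8980; H1: μ > 8980 (one-sample t-test, right-tailed).
t = (x̄ − μ₀)/(s/√n) = (9120 − 8980)/(985/√64) = 1.14
df = n − 1 = 63
p-value = P(T ≥ 1.14) ≈ 0.130
Since p ≈ 0.130 > α = 0.05, fail to reject H0; the data do not provide sufficient evidence against H0.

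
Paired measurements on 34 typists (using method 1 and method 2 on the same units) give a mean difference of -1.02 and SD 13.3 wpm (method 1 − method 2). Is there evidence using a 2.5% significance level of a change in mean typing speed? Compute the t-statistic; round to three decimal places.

-0.447

H0: μ_d = 0; H1: μ_d ≠ 0 (paired t-test on the differences, two-sided).
t = d̄/(s_d/√n) = -1.02/(13.3/√34) = -0.447
df = n − 1 = 33
Two-sided p-value ≈ 0.6577
Since p ≈ 0.6577 > α = 0.025, fail to reject H0; the data do not provide sufficient evidence against H0.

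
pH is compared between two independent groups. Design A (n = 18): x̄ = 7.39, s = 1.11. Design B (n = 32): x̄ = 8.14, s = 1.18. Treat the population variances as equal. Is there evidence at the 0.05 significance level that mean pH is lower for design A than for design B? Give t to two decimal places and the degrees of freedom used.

t = -2.20, df = 48

Let group 1 = design A, group 2 = design B. H0: μ_1 = μ_2; H1: μ_1 < μ_2 (two-sample pooled-variance t-test, left-tailed).
s_p² = [(18−1)·1.11² + (32−1)·1.18²]/(18+32−2) = 1.33563
t = (7.39 − 8.14)/√[1.33563·(1/18 + 1/32)] = -2.20
df = n₁ + n₂ − 2 = 48
p-value = P(T ≤ -2.20) ≈ 0.0162
Since p ≈ 0.0162 < α = 0.05, reject H0; the data support H1.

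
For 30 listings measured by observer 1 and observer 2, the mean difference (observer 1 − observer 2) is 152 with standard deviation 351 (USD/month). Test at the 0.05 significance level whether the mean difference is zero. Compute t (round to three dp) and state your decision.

H0: μ_d = 0; H1: μ_d ≠ 0 (paired t-test on the differences, two-sided).
t = d̄/(s_d/√n) = 152/(351/√30) = 2.372
df = n − 1 = 29
Two-sided p-value ≈ 0.025
Since p ≈ 0.025 < α = 0.05, reject H0; the data support H1.

t = 2.372; reject H0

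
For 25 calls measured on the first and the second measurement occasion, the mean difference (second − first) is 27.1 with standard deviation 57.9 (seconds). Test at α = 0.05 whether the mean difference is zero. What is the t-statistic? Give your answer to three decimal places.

2.340

H0: μ_d = 0; H1: μ_d ≠ 0 (paired t-test on the differences, two-sided).
t = d̄/(s_d/√n) = 27.1/(57.9/√25) = 2.340
df = n − 1 = 24
Two-sided p-value ≈ 0.0279
Since p ≈ 0.0279 < α = 0.05, reject H0; the evidence is statistically significant.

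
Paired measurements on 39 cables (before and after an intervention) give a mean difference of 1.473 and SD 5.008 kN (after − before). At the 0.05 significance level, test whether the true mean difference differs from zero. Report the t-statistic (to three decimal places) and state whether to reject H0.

t = 1.837; fail to reject H0

H0: μ_d = 0; H1: μ_d ≠ 0 (paired t-test on the differences, two-sided).
t = d̄/(s_d/√n) = 1.473/(5.008/√39) = 1.837
df = n − 1 = 38
Two-sided p-value ≈ 0.0741
Since p ≈ 0.0741 > α = 0.05, fail to reject H0; the evidence is not statistically significant.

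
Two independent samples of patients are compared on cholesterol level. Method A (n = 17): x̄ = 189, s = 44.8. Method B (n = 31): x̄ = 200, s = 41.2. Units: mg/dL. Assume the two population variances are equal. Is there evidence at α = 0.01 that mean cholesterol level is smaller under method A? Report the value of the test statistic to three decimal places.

Let group 1 = method A, group 2 = method B. H0: μ_1 = μ_2; H1: μ_1 < μ_2 (two-sample pooled-variance t-test, left-tailed).
s_p² = [(17−1)·44.8² + (31−1)·41.2²]/(17+31−2) = 1805.13
t = (189 − 200)/√[1805.13·(1/17 + 1/31)] = -0.858
df = n₁ + n₂ − 2 = 46
p-value = P(T ≤ -0.858) ≈ 0.1977
Since p ≈ 0.1977 > α = 0.01, fail to reject H0; the data do not provide sufficient evidence against H0.

-0.858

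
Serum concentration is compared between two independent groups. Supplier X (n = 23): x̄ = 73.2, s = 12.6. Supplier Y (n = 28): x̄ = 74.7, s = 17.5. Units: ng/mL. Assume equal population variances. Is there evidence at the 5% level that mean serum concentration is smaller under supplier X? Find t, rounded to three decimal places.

-0.344

Let group 1 = supplier X, group 2 = supplier Y. H0: μ_1 = μ_2; H1: μ_1 < μ_2 (two-sample pooled-variance t-test, left-tailed).
s_p² = [(23−1)·12.6² + (28−1)·17.5²]/(23+28−2) = 240.03
t = (73.2 − 74.7)/√[240.03·(1/23 + 1/28)] = -0.344
df = n₁ + n₂ − 2 = 49
p-value = P(T ≤ -0.344) ≈ 0.366
Since p ≈ 0.366 > α = 0.05, fail to reject H0; the evidence is not statistically significant.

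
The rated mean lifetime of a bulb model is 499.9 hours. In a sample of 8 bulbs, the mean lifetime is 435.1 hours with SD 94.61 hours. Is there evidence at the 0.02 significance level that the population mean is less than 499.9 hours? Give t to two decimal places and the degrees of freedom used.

H0: μ = 499.9; H1: μ < 499.9 (one-sample t-test, left-tailed).
t = (x̄ − μ₀)/(s/√n) = (435.1 − 499.9)/(94.61/√8) = -1.94
df = n − 1 = 7
p-value = P(T ≤ -1.94) ≈ 0.0470
Since p ≈ 0.0470 > α = 0.02, fail to reject H0; the evidence is not statistically significant.

t = -1.94, df = 7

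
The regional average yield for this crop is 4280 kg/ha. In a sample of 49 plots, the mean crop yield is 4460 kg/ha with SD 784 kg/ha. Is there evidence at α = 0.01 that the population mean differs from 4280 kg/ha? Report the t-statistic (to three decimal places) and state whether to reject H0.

H0: μ = 4280; H1: μ ≠ 4280 (one-sample t-test, two-sided).
t = (x̄ − μ₀)/(s/√n) = (4460 − 4280)/(784/√49) = 1.607
df = n − 1 = 48
Two-sided p-value ≈ 0.115
Since p ≈ 0.115 > α = 0.01, fail to reject H0; the data do not provide sufficient evidence against H0.

t = 1.607; fail to reject H0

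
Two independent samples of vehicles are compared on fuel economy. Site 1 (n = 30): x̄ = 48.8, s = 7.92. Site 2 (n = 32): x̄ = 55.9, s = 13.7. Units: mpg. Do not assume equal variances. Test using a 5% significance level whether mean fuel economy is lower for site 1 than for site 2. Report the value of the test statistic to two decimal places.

-2.52

Let group 1 = site 1, group 2 = site 2. H0: μ_1 = μ_2; H1: μ_1 < μ_2 (Welch's two-sample t-test, left-tailed).
t = (x̄_1 − x̄_2)/√(s_1²/n_1 + s_2²/n_2) = (48.8 − 55.9)/√(7.92²/30 + 13.7²/32) = -2.52
Welch–Satterthwaite df ≈ 50.22
p-value = P(T ≤ -2.52) ≈ 0.008
Since p ≈ 0.008 < α = 0.05, reject H0; the data support H1.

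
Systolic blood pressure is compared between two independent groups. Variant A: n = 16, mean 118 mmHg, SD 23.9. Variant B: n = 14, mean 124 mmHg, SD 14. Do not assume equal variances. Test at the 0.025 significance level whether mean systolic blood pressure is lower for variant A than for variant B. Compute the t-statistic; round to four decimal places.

Let group 1 = variant A, group 2 = variant B. H0: μ_1 = μ_2; H1: μ_1 < μ_2 (Welch's two-sample t-test, left-tailed).
t = (x̄_1 − x̄_2)/√(s_1²/n_1 + s_2²/n_2) = (118 − 124)/√(23.9²/16 + 14²/14) = -0.8511
Welch–Satterthwaite df ≈ 24.69
p-value = P(T ≤ -0.8511) ≈ 0.201
Since p ≈ 0.201 > α = 0.025, fail to reject H0; the data do not provide sufficient evidence against H0.

-0.8511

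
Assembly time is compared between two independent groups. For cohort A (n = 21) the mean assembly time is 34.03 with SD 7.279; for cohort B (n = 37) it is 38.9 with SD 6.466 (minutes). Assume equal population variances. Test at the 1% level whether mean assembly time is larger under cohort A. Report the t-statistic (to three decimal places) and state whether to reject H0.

t = -2.634; fail to reject H0

Let group 1 = cohort A, group 2 = cohort B. H0: μ_1 = μ_2; H1: μ_1 > μ_2 (two-sample pooled-variance t-test, right-tailed).
s_p² = [(21−1)·7.279² + (37−1)·6.466²]/(21+37−2) = 45.8001
t = (34.03 − 38.9)/√[45.8001·(1/21 + 1/37)] = -2.634
df = n₁ + n₂ − 2 = 56
p-value = P(T ≥ -2.634) ≈ 0.9946
Since p ≈ 0.9946 > α = 0.01, fail to reject H0; the evidence is not statistically significant.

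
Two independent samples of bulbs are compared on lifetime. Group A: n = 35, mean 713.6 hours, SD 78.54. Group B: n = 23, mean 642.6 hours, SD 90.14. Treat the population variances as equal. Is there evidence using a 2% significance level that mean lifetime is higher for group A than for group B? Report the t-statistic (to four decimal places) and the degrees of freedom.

Let group 1 = group A, group 2 = group B. H0: μ_1 = μ_2; H1: μ_1 > μ_2 (two-sample pooled-variance t-test, right-tailed).
s_p² = [(35−1)·78.54² + (23−1)·90.14²]/(35+23−2) = 6937.23
t = (713.6 − 642.6)/√[6937.23·(1/35 + 1/23)] = 3.1758
df = n₁ + n₂ − 2 = 56
p-value = P(T ≥ 3.1758) ≈ 0.001
Since p ≈ 0.001 < α = 0.02, reject H0; the data support H1.

t = 3.1758, df = 56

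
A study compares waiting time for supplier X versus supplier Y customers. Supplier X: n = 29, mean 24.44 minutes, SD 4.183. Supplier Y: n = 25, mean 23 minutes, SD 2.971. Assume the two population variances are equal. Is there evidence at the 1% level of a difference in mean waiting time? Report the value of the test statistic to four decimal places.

1.4363

Let group 1 = supplier X, group 2 = supplier Y. H0: μ_1 = μ_2; H1: μ_1 ≠ μ_2 (two-sample pooled-variance t-test, two-sided).
s_p² = [(29−1)·4.183² + (25−1)·2.971²]/(29+25−2) = 13.4957
t = (24.44 − 23)/√[13.4957·(1/29 + 1/25)] = 1.4363
df = n₁ + n₂ − 2 = 52
Two-sided p-value ≈ 0.157
Since p ≈ 0.157 > α = 0.01, fail to reject H0; the evidence is not statistically significant.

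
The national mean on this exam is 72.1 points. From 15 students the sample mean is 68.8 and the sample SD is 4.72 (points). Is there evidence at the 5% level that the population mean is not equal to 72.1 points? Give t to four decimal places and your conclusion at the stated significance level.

t = -2.7078; reject H0

H0: μ = 72.1; H1: μ ≠ 72.1 (one-sample t-test, two-sided).
t = (x̄ − μ₀)/(s/√n) = (68.8 − 72.1)/(4.72/√15) = -2.7078
df = n − 1 = 14
Two-sided p-value ≈ 0.0170
Since p ≈ 0.0170 < α = 0.05, reject H0; the evidence is statistically significant.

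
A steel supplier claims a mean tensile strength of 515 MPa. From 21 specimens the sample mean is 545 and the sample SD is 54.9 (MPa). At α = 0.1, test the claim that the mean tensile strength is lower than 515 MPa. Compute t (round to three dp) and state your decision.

t = 2.504; fail to reject H0

H0: μ = 515; H1: μ < 515 (one-sample t-test, left-tailed).
t = (x̄ − μ₀)/(s/√n) = (545 − 515)/(54.9/√21) = 2.504
df = n − 1 = 20
p-value = P(T ≤ 2.504) ≈ 0.989
Since p ≈ 0.989 > α = 0.1, fail to reject H0; the data do not provide sufficient evidence against H0.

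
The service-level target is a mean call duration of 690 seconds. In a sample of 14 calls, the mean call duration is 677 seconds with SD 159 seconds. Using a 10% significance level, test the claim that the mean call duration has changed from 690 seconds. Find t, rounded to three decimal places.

-0.306

H0: μ = 690; H1: μ ≠ 690 (one-sample t-test, two-sided).
t = (x̄ − μ₀)/(s/√n) = (677 − 690)/(159/√14) = -0.306
df = n − 1 = 13
Two-sided p-value ≈ 0.765
Since p ≈ 0.765 > α = 0.1, fail to reject H0; the data do not provide sufficient evidence against H0.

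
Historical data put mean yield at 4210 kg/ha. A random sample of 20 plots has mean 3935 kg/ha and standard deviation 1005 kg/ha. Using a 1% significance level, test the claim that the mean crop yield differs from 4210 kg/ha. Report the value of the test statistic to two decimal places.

H0: μ = 4210; H1: μ ≠ 4210 (one-sample t-test, two-sided).
t = (x̄ − μ₀)/(s/√n) = (3935 − 4210)/(1005/√20) = -1.22
df = n − 1 = 19
Two-sided p-value ≈ 0.2360
Since p ≈ 0.2360 > α = 0.01, fail to reject H0; the data do not provide sufficient evidence against H0.

-1.22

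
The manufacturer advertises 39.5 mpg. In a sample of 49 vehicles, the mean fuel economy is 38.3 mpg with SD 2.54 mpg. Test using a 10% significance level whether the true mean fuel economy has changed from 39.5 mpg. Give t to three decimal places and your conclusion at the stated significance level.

t = -3.307; reject H0

H0: μ = 39.5; H1: μ ≠ 39.5 (one-sample t-test, two-sided).
t = (x̄ − μ₀)/(s/√n) = (38.3 − 39.5)/(2.54/√49) = -3.307
df = n − 1 = 48
Two-sided p-value ≈ 0.0018
Since p ≈ 0.0018 < α = 0.1, reject H0; the evidence is statistically significant.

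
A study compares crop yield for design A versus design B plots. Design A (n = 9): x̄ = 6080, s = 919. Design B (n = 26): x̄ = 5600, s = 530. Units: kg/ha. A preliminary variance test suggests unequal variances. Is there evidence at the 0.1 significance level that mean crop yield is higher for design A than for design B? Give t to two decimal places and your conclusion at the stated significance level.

t = 1.48; reject H0

Let group 1 = design A, group 2 = design B. H0: μ_1 = μ_2; H1: μ_1 > μ_2 (Welch's two-sample t-test, right-tailed).
t = (x̄_1 − x̄_2)/√(s_1²/n_1 + s_2²/n_2) = (6080 − 5600)/√(919²/9 + 530²/26) = 1.48
Welch–Satterthwaite df ≈ 9.91
p-value = P(T ≥ 1.48) ≈ 0.084
Since p ≈ 0.084 < α = 0.1, reject H0; the evidence is statistically significant.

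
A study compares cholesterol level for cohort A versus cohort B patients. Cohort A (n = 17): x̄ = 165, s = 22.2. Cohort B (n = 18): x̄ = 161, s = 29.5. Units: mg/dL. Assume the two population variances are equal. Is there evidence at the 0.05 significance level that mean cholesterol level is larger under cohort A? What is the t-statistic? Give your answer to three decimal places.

Let group 1 = cohort A, group 2 = cohort B. H0: μ_1 = μ_2; H1: μ_1 > μ_2 (two-sample pooled-variance t-test, right-tailed).
s_p² = [(17−1)·22.2² + (18−1)·29.5²]/(17+18−2) = 687.263
t = (165 − 161)/√[687.263·(1/17 + 1/18)] = 0.451
df = n₁ + n₂ − 2 = 33
p-value = P(T ≥ 0.451) ≈ 0.327
Since p ≈ 0.327 > α = 0.05, fail to reject H0; the evidence is not statistically significant.

0.451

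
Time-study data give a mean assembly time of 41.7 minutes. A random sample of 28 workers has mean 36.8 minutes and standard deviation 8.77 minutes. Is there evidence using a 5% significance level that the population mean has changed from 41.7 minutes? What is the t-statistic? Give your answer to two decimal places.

-2.96

H0: μ = 41.7; H1: μ ≠ 41.7 (one-sample t-test, two-sided).
t = (x̄ − μ₀)/(s/√n) = (36.8 − 41.7)/(8.77/√28) = -2.96
df = n − 1 = 27
Two-sided p-value ≈ 0.0064
Since p ≈ 0.0064 < α = 0.05, reject H0; the evidence is statistically significant.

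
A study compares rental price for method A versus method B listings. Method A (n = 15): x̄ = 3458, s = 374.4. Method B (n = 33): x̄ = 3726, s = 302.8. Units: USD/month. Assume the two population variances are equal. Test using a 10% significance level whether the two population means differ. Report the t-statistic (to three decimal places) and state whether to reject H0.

t = -2.638; reject H0

Let group 1 = method A, group 2 = method B. H0: μ_1 = μ_2; H1: μ_1 ≠ μ_2 (two-sample pooled-variance t-test, two-sided).
s_p² = [(15−1)·374.4² + (33−1)·302.8²]/(15+33−2) = 106445
t = (3458 − 3726)/√[106445·(1/15 + 1/33)] = -2.638
df = n₁ + n₂ − 2 = 46
Two-sided p-value ≈ 0.011
Since p ≈ 0.011 < α = 0.1, reject H0; the evidence is statistically significant.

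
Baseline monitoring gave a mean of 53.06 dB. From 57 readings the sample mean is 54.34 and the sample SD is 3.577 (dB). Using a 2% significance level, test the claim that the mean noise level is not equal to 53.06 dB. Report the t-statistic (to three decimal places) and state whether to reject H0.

t = 2.702; reject H0

H0: μ = 53.06; H1: μ ≠ 53.06 (one-sample t-test, two-sided).
t = (x̄ − μ₀)/(s/√n) = (54.34 − 53.06)/(3.577/√57) = 2.702
df = n − 1 = 56
Two-sided p-value ≈ 0.009
Since p ≈ 0.009 < α = 0.02, reject H0; the evidence is statistically significant.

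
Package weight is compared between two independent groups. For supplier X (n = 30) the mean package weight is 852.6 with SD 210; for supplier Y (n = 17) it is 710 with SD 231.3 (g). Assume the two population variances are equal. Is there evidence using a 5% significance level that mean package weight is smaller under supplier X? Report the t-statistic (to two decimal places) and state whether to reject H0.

Let group 1 = supplier X, group 2 = supplier Y. H0: μ_1 = μ_2; H1: μ_1 < μ_2 (two-sample pooled-variance t-test, left-tailed).
s_p² = [(30−1)·210² + (17−1)·231.3²]/(30+17−2) = 47442.1
t = (852.6 − 710)/√[47442.1·(1/30 + 1/17)] = 2.16
df = n₁ + n₂ − 2 = 45
p-value = P(T ≤ 2.16) ≈ 0.9818
Since p ≈ 0.9818 > α = 0.05, fail to reject H0; the evidence is not statistically significant.

t = 2.16; fail to reject H0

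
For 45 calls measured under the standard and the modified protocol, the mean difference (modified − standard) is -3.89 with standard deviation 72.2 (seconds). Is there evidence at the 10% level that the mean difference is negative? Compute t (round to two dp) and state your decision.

H0: μ_d = 0; H1: μ_d < 0 (paired t-test on the differences, left-tailed).
t = d̄/(s_d/√n) = -3.89/(72.2/√45) = -0.36
df = n − 1 = 44
p-value = P(T ≤ -0.36) ≈ 0.3598
Since p ≈ 0.3598 > α = 0.1, fail to reject H0; the data do not provide sufficient evidence against H0.

t = -0.36; fail to reject H0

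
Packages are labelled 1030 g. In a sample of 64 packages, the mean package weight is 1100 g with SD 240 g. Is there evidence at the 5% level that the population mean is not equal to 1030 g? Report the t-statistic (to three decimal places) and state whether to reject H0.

H0: μ = 1030; H1: μ ≠ 1030 (one-sample t-test, two-sided).
t = (x̄ − μ₀)/(s/√n) = (1100 − 1030)/(240/√64) = 2.333
df = n − 1 = 63
Two-sided p-value ≈ 0.0228
Since p ≈ 0.0228 < α = 0.05, reject H0; the evidence is statistically significant.

t = 2.333; reject H0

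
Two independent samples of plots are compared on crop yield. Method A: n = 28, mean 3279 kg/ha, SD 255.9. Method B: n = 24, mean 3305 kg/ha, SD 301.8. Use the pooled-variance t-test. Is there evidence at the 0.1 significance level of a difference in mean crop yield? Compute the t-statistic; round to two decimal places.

-0.34

Let group 1 = method A, group 2 = method B. H0: μ_1 = μ_2; H1: μ_1 ≠ μ_2 (two-sample pooled-variance t-test, two-sided).
s_p² = [(28−1)·255.9² + (24−1)·301.8²]/(28+24−2) = 77260.1
t = (3279 − 3305)/√[77260.1·(1/28 + 1/24)] = -0.34
df = n₁ + n₂ − 2 = 50
Two-sided p-value ≈ 0.7381
Since p ≈ 0.7381 > α = 0.1, fail to reject H0; the data do not provide sufficient evidence against H0.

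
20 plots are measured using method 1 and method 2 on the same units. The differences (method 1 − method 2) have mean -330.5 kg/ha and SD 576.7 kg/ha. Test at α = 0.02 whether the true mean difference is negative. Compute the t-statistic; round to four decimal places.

-2.5629

H0: μ_d = 0; H1: μ_d < 0 (paired t-test on the differences, left-tailed).
t = d̄/(s_d/√n) = -330.5/(576.7/√20) = -2.5629
df = n − 1 = 19
p-value = P(T ≤ -2.5629) ≈ 0.010
Since p ≈ 0.010 < α = 0.02, reject H0; the evidence is statistically significant.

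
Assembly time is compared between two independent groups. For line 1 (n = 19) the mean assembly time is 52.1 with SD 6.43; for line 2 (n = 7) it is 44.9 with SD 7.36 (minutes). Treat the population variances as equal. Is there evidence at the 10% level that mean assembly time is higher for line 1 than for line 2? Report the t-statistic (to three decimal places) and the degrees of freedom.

Let group 1 = line 1, group 2 = line 2. H0: μ_1 = μ_2; H1: μ_1 > μ_2 (two-sample pooled-variance t-test, right-tailed).
s_p² = [(19−1)·6.43² + (7−1)·7.36²]/(19+7−2) = 44.5511
t = (52.1 − 44.9)/√[44.5511·(1/19 + 1/7)] = 2.440
df = n₁ + n₂ − 2 = 24
p-value = P(T ≥ 2.440) ≈ 0.011
Since p ≈ 0.011 < α = 0.1, reject H0; the data support H1.

t = 2.440, df = 24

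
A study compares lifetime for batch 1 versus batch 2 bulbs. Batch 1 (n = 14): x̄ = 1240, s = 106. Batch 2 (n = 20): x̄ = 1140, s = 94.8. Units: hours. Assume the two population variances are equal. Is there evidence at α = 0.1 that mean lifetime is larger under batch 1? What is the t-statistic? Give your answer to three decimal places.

Let group 1 = batch 1, group 2 = batch 2. H0: μ_1 = μ_2; H1: μ_1 > μ_2 (two-sample pooled-variance t-test, right-tailed).
s_p² = [(14−1)·106² + (20−1)·94.8²]/(14+20−2) = 9900.68
t = (1240 − 1140)/√[9900.68·(1/14 + 1/20)] = 2.884
df = n₁ + n₂ − 2 = 32
p-value = P(T ≥ 2.884) ≈ 0.003
Since p ≈ 0.003 < α = 0.1, reject H0; the data support H1.

2.884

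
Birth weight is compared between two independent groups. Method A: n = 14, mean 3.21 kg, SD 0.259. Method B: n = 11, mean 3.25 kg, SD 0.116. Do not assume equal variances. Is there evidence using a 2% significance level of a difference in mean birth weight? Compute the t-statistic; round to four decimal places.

-0.5158

Let group 1 = method A, group 2 = method B. H0: μ_1 = μ_2; H1: μ_1 ≠ μ_2 (Welch's two-sample t-test, two-sided).
t = (x̄_1 − x̄_2)/√(s_1²/n_1 + s_2²/n_2) = (3.21 − 3.25)/√(0.259²/14 + 0.116²/11) = -0.5158
Welch–Satterthwaite df ≈ 18.88
Two-sided p-value ≈ 0.6120
Since p ≈ 0.6120 > α = 0.02, fail to reject H0; the data do not provide sufficient evidence against H0.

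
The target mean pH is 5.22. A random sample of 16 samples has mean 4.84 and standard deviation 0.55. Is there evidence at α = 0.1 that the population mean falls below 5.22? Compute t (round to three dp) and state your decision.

t = -2.764; reject H0

H0: μ = 5.22; H1: μ < 5.22 (one-sample t-test, left-tailed).
t = (x̄ − μ₀)/(s/√n) = (4.84 − 5.22)/(0.55/√16) = -2.764
df = n − 1 = 15
p-value = P(T ≤ -2.764) ≈ 0.0072
Since p ≈ 0.0072 < α = 0.1, reject H0; the data support H1.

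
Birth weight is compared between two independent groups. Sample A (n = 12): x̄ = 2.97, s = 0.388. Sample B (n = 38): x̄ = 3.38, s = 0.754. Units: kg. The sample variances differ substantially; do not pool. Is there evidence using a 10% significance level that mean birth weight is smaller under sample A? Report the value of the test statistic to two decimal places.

Let group 1 = sample A, group 2 = sample B. H0: μ_1 = μ_2; H1: μ_1 < μ_2 (Welch's two-sample t-test, left-tailed).
t = (x̄_1 − x̄_2)/√(s_1²/n_1 + s_2²/n_2) = (2.97 − 3.38)/√(0.388²/12 + 0.754²/38) = -2.47
Welch–Satterthwaite df ≈ 37.17
p-value = P(T ≤ -2.47) ≈ 0.009
Since p ≈ 0.009 < α = 0.1, reject H0; the evidence is statistically significant.

-2.47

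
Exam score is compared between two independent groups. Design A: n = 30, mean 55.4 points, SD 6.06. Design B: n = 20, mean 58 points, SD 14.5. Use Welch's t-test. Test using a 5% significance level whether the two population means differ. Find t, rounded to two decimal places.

Let group 1 = design A, group 2 = design B. H0: μ_1 = μ_2; H1: μ_1 ≠ μ_2 (Welch's two-sample t-test, two-sided).
t = (x̄_1 − x̄_2)/√(s_1²/n_1 + s_2²/n_2) = (55.4 − 58)/√(6.06²/30 + 14.5²/20) = -0.76
Welch–Satterthwaite df ≈ 23.47
Two-sided p-value ≈ 0.4554
Since p ≈ 0.4554 > α = 0.05, fail to reject H0; the evidence is not statistically significant.

-0.76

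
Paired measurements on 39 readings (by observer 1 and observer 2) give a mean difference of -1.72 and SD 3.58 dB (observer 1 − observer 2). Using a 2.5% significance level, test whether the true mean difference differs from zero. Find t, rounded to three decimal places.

-3.000

H0: μ_d = 0; H1: μ_d ≠ 0 (paired t-test on the differences, two-sided).
t = d̄/(s_d/√n) = -1.72/(3.58/√39) = -3.000
df = n − 1 = 38
Two-sided p-value ≈ 0.0047
Since p ≈ 0.0047 < α = 0.025, reject H0; the evidence is statistically significant.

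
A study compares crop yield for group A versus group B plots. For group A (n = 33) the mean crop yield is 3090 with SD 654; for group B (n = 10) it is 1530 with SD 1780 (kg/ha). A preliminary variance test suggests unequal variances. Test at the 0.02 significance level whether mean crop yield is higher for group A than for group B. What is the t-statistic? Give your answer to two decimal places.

2.72

Let group 1 = group A, group 2 = group B. H0: μ_1 = μ_2; H1: μ_1 > μ_2 (Welch's two-sample t-test, right-tailed).
t = (x̄_1 − x̄_2)/√(s_1²/n_1 + s_2²/n_2) = (3090 − 1530)/√(654²/33 + 1780²/10) = 2.72
Welch–Satterthwaite df ≈ 9.75
p-value = P(T ≥ 2.72) ≈ 0.0111
Since p ≈ 0.0111 < α = 0.02, reject H0; the data support H1.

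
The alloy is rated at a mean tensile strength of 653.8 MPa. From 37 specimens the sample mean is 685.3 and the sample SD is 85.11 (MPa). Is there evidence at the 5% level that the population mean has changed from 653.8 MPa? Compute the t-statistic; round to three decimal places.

H0: μ = 653.8; H1: μ ≠ 653.8 (one-sample t-test, two-sided).
t = (x̄ − μ₀)/(s/√n) = (685.3 − 653.8)/(85.11/√37) = 2.251
df = n − 1 = 36
Two-sided p-value ≈ 0.031
Since p ≈ 0.031 < α = 0.05, reject H0; the data support H1.

2.251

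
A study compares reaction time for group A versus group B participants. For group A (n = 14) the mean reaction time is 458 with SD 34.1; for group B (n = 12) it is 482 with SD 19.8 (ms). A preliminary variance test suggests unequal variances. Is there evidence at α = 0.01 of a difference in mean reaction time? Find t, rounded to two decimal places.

Let group 1 = group A, group 2 = group B. H0: μ_1 = μ_2; H1: μ_1 ≠ μ_2 (Welch's two-sample t-test, two-sided).
t = (x̄_1 − x̄_2)/√(s_1²/n_1 + s_2²/n_2) = (458 − 482)/√(34.1²/14 + 19.8²/12) = -2.23
Welch–Satterthwaite df ≈ 21.34
Two-sided p-value ≈ 0.0365
Since p ≈ 0.0365 > α = 0.01, fail to reject H0; the data do not provide sufficient evidence against H0.

-2.23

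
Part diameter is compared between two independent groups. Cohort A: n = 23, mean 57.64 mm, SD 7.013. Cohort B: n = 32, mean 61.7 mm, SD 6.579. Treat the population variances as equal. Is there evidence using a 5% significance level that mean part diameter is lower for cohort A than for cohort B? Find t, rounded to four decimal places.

Let group 1 = cohort A, group 2 = cohort B. H0: μ_1 = μ_2; H1: μ_1 < μ_2 (two-sample pooled-variance t-test, left-tailed).
s_p² = [(23−1)·7.013² + (32−1)·6.579²]/(23+32−2) = 45.7319
t = (57.64 − 61.7)/√[45.7319·(1/23 + 1/32)] = -2.1962
df = n₁ + n₂ − 2 = 53
p-value = P(T ≤ -2.1962) ≈ 0.016
Since p ≈ 0.016 < α = 0.05, reject H0; the evidence is statistically significant.

-2.1962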